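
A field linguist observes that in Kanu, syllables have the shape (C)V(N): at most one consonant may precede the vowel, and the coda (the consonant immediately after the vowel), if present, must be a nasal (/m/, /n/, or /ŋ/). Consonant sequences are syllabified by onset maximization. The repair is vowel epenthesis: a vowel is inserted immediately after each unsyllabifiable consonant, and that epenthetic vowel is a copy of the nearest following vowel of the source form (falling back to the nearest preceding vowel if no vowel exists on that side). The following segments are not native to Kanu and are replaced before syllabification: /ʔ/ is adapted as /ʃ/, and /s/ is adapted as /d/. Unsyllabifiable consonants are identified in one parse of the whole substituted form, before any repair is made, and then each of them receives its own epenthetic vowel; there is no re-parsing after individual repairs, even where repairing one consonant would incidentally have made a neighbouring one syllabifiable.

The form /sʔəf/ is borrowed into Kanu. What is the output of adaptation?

dəʃəfə

Substitution: /s/ → /d/, /ʔ/ → /ʃ/, giving /dʃəf/.
Syllabifying with onset maximization leaves /d/, /f/ stranded (only a nasal (/m/, /n/, or /ŋ/) is licensed in coda position; onsets are limited to one consonant).
Each unlicensed consonant becomes the onset of a new syllable: /d/ → /də/, /f/ → /fə/.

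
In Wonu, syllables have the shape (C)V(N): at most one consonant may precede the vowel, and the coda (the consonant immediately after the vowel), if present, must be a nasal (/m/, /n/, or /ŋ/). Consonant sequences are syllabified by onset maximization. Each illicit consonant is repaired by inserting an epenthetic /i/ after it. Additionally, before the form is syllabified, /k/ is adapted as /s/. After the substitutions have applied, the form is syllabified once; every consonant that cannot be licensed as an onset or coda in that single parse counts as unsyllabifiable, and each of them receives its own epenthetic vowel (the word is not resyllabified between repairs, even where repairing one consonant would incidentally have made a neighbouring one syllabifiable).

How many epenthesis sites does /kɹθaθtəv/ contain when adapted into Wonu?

After substitution the input is /sɹθaθtəv/.
The unsyllabifiable consonants are /s/, /ɹ/, /θ/, /v/; each receives one epenthetic vowel.

4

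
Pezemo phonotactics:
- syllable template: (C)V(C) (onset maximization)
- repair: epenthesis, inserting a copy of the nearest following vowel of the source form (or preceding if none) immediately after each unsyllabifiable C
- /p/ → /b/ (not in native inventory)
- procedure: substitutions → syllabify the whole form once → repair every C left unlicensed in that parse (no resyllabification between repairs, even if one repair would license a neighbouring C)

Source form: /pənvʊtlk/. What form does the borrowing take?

bənvʊtlʊkʊ

Substitution: /p/ → /b/, giving /bənvʊtlk/.
Under (C)V(C), the unsyllabifiable consonants are /l/, /k/ (at most one coda consonant is licensed; onsets are limited to one consonant).
Each unlicensed consonant becomes the onset of a new syllable: /l/ → /lʊ/, /k/ → /kʊ/.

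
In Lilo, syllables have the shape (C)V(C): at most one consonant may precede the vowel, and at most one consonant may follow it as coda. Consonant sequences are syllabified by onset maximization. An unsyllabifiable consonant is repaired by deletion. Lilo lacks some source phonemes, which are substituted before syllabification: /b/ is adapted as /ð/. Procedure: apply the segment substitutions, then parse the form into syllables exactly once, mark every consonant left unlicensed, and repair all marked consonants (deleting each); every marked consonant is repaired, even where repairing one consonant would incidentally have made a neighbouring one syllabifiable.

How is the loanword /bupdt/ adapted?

ðup

Substitution: /b/ → /ð/, giving /ðupdt/.
Under (C)V(C), the unsyllabifiable consonants are /d/, /t/ (at most one coda consonant is licensed; onsets are limited to one consonant).
Deleting the stranded consonants removes /d/, /t/.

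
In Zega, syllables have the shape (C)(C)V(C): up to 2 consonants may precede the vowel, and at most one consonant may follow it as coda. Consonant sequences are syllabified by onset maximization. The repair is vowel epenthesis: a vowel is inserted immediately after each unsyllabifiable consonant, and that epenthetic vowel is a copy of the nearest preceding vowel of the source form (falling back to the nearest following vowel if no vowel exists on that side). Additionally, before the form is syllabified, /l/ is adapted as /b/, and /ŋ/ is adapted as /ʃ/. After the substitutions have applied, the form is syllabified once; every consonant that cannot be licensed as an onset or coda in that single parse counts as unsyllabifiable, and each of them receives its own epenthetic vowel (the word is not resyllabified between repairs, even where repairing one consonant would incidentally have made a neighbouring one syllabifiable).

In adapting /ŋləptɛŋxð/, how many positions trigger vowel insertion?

2

After substitution the input is /ʃbəptɛʃxð/.
The unsyllabifiable consonants are /x/, /ð/; each receives one epenthetic vowel.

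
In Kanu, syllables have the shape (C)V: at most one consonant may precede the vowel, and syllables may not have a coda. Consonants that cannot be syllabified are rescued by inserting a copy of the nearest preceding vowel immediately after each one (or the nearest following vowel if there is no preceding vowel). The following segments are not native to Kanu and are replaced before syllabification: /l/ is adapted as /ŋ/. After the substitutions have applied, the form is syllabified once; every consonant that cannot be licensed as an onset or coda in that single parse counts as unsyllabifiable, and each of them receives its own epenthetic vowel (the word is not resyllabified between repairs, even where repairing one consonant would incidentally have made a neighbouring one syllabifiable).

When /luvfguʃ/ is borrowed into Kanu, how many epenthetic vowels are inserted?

After substitution the input is /ŋuvfguʃ/.
The unsyllabifiable consonants are /v/, /f/, /ʃ/; each receives one epenthetic vowel.

3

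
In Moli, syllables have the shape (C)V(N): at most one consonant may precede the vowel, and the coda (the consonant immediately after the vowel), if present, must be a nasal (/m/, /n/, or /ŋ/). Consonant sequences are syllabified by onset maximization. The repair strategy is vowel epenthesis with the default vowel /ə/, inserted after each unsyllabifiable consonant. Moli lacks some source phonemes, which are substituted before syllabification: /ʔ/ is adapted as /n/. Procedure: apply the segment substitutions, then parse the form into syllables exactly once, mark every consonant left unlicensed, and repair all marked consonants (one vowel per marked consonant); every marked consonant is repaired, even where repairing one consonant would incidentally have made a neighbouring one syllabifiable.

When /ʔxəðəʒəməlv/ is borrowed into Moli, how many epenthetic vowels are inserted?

After substitution the input is /nxəðəʒəməlv/.
The unsyllabifiable consonants are /n/, /l/, /v/; each receives one epenthetic vowel.

3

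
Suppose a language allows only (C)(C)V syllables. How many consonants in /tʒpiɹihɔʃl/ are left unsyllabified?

Syllabifying with onset maximization leaves /t/, /ʃ/, /l/ stranded (no codas are permitted; onsets may contain at most 2 consonants).

3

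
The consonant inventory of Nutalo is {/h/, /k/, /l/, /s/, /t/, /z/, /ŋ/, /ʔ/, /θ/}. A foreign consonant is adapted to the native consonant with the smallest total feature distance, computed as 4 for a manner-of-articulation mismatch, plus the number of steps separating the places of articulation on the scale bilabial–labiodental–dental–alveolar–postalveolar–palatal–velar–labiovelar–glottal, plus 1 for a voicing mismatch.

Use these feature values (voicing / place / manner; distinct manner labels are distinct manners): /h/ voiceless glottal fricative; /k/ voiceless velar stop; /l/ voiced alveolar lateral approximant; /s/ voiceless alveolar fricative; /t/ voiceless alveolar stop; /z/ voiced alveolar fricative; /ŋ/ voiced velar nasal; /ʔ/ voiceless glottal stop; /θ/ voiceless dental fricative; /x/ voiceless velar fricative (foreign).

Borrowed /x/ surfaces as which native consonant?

h

/h/ is closest: same manner (fricative), place distance 2 (velar→glottal), same voicing; total 2. Next closest is /s/ at distance 3.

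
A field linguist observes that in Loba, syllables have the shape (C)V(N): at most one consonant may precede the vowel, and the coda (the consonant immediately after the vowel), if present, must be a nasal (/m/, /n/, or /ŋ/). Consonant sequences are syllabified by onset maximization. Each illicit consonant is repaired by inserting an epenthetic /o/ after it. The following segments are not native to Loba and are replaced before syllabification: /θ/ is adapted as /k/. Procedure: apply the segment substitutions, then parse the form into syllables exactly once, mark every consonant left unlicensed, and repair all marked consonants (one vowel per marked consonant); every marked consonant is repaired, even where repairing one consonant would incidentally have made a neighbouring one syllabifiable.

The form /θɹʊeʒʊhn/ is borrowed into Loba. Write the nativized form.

koɹʊeʒʊhono

Substitution: /θ/ → /k/, giving /kɹʊeʒʊhn/.
Under (C)V(N), the unsyllabifiable consonants are /k/, /h/, /n/ (only a nasal (/m/, /n/, or /ŋ/) is licensed in coda position; onsets are limited to one consonant).
Inserting the epenthetic vowel yields /k/ → /ko/, /h/ → /ho/, /n/ → /no/.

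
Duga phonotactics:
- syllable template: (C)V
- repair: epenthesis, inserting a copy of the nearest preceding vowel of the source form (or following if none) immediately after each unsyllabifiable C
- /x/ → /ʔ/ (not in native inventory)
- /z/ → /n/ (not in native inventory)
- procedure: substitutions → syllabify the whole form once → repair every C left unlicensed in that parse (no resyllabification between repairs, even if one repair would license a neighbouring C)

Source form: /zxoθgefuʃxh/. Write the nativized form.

noʔoθogefuʃuʔuhu

Substitution: /z/ → /n/, /x/ → /ʔ/, giving /nʔoθgefuʃʔh/.
The consonants /n/, /θ/, /ʃ/, /ʔ/, /h/ cannot be parsed into a legal (C)V syllable (no codas are permitted; onsets are limited to one consonant).
Inserting the epenthetic vowel yields /n/ → /no/, /θ/ → /θo/, /ʃ/ → /ʃu/, /ʔ/ → /ʔu/, /h/ → /hu/.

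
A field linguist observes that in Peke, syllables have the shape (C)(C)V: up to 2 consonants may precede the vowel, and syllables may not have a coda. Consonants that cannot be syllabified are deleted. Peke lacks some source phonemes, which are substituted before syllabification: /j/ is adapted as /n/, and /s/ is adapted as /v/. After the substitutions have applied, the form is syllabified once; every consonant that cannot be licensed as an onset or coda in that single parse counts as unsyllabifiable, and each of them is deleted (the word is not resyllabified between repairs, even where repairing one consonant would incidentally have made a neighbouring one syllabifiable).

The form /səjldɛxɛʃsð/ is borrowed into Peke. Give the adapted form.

Substitution: /s/ → /v/, /j/ → /n/, giving /vənldɛxɛʃvð/.
The consonants /n/, /ʃ/, /v/, /ð/ cannot be parsed into a legal (C)(C)V syllable (no codas are permitted; onsets may contain at most 2 consonants).
Each unlicensed consonant is deleted: /n/, /ʃ/, /v/, /ð/.

vəldɛxɛ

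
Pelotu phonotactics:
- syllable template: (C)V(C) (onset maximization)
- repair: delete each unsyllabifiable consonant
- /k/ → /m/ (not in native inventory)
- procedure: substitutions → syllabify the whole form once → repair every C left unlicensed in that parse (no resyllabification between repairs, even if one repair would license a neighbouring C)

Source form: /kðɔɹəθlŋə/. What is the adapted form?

Substitution: /k/ → /m/, giving /mðɔɹəθlŋə/.
Under (C)V(C), the unsyllabifiable consonants are /m/, /l/ (at most one coda consonant is licensed; onsets are limited to one consonant).
Deletion applies to /m/, /l/.

ðɔɹəθŋə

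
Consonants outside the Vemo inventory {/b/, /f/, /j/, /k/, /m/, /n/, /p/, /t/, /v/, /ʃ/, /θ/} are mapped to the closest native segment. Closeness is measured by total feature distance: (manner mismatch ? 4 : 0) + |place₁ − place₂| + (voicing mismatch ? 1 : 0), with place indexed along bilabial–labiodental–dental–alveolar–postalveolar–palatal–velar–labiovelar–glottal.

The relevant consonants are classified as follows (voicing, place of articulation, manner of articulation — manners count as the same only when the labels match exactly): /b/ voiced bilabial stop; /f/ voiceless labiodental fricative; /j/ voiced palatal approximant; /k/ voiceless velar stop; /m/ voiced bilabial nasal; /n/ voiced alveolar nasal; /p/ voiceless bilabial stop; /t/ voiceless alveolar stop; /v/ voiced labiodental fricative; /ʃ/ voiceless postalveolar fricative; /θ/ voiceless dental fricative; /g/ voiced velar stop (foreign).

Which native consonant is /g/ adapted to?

k

/k/ is closest: same manner (stop), place distance 0 (velar→velar), voicing differs (+1); total 1. Next closest is /t/ at distance 4.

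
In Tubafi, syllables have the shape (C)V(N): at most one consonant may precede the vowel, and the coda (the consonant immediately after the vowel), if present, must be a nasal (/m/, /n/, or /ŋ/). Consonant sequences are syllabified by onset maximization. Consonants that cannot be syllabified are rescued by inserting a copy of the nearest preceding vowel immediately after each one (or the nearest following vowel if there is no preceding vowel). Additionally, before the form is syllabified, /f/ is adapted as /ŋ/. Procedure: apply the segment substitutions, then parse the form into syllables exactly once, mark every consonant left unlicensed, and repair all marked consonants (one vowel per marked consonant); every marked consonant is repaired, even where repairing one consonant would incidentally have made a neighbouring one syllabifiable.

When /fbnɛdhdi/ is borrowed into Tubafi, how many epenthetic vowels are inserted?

After substitution the input is /ŋbnɛdhdi/.
The unsyllabifiable consonants are /ŋ/, /b/, /d/, /h/; each receives one epenthetic vowel.

4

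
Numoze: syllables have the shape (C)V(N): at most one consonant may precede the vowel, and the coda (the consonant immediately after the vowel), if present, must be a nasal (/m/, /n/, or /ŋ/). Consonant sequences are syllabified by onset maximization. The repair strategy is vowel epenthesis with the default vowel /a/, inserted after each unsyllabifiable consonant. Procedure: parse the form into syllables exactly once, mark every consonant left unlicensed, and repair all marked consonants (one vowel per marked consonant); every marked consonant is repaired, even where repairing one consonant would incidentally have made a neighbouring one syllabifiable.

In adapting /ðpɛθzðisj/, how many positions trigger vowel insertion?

5

The unsyllabifiable consonants are /ð/, /θ/, /z/, /s/, /j/; each receives one epenthetic vowel.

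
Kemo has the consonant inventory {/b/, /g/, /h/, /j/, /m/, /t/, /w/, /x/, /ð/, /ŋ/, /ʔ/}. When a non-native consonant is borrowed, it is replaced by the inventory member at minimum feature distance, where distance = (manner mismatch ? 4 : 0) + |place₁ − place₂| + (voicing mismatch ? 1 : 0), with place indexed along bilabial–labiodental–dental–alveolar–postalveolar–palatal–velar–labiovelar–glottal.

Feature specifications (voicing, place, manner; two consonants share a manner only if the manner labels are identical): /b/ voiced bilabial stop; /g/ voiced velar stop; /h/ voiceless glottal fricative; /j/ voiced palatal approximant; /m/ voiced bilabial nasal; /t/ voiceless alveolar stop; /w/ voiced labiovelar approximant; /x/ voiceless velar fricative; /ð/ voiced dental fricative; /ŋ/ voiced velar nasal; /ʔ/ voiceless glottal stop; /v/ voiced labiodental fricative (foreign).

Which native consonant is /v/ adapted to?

/ð/ is closest: same manner (fricative), place distance 1 (labiodental→dental), same voicing; total 1. Next closest is /b/ at distance 5.

ð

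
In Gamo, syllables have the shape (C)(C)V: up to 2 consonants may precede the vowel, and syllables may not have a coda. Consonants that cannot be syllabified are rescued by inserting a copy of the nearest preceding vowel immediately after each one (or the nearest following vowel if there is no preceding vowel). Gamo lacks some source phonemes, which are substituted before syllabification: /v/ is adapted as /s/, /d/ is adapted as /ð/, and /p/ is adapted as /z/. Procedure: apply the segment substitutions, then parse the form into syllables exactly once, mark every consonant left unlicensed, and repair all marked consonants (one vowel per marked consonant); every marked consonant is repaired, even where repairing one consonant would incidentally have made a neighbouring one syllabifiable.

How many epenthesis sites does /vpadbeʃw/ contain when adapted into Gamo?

After substitution the input is /szaðbeʃw/.
The unsyllabifiable consonants are /ʃ/, /w/; each receives one epenthetic vowel.

2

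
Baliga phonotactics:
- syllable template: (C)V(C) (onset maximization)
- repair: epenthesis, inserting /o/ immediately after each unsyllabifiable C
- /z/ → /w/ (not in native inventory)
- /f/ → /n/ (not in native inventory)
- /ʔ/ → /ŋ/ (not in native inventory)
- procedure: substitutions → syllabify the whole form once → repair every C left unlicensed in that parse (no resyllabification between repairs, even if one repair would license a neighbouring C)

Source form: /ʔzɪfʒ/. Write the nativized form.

ŋowɪnʒo

Substitution: /ʔ/ → /ŋ/, /z/ → /w/, /f/ → /n/, giving /ŋwɪnʒ/.
Under (C)V(C), the unsyllabifiable consonants are /ŋ/, /ʒ/ (at most one coda consonant is licensed; onsets are limited to one consonant).
Each unlicensed consonant becomes the onset of a new syllable: /ŋ/ → /ŋo/, /ʒ/ → /ʒo/.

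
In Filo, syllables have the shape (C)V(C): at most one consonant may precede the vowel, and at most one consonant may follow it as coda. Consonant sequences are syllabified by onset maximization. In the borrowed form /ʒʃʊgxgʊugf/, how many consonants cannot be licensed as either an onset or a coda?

3

Syllabifying with onset maximization leaves /ʒ/, /x/, /f/ stranded (at most one coda consonant is licensed; onsets are limited to one consonant).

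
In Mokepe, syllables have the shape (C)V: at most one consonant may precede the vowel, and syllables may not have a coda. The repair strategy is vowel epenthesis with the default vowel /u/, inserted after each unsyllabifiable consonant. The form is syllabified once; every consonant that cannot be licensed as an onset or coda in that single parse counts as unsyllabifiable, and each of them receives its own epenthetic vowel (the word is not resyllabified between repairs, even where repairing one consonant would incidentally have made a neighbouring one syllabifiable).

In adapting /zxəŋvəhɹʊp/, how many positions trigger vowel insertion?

4

The unsyllabifiable consonants are /z/, /ŋ/, /h/, /p/; each receives one epenthetic vowel.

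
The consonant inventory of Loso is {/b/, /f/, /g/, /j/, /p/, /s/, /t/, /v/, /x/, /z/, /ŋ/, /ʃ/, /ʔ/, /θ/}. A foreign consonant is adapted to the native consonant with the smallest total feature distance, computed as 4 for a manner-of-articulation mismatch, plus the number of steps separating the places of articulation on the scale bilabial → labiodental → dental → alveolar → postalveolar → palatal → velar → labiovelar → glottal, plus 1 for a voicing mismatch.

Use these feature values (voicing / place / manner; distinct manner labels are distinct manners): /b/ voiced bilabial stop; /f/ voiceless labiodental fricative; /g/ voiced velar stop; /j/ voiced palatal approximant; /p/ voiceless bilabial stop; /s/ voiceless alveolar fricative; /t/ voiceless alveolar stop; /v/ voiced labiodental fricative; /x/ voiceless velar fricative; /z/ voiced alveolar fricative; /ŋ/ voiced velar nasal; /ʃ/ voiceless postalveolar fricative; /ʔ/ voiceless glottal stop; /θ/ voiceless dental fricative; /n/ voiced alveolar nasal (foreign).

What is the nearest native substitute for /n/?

/ŋ/ is closest: same manner (nasal), place distance 3 (alveolar→velar), same voicing; total 3. Next closest is /z/ at distance 4.

ŋ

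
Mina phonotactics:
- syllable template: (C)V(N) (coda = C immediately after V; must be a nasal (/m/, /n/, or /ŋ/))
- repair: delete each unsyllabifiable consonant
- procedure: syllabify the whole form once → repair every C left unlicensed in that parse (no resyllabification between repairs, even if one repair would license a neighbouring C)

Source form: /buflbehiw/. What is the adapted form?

Syllabifying with onset maximization leaves /f/, /l/, /w/ stranded (only a nasal (/m/, /n/, or /ŋ/) is licensed in coda position; onsets are limited to one consonant).
Each unlicensed consonant is deleted: /f/, /l/, /w/.

bubehi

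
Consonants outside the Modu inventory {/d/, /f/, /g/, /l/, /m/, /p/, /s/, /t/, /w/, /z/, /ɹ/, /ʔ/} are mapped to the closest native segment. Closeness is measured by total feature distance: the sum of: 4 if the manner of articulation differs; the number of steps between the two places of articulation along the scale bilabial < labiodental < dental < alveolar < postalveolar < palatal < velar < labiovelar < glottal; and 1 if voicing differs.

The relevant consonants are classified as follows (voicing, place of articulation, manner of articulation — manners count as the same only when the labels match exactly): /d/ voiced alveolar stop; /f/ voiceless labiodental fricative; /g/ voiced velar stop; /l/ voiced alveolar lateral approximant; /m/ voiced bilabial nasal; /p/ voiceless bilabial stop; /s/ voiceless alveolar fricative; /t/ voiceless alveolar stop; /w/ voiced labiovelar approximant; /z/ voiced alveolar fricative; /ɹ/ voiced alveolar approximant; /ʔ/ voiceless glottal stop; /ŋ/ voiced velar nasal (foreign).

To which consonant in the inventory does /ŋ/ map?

g

/g/ is closest: manner differs (nasal→stop, +4), place distance 0 (velar→velar), same voicing; total 4. Next closest is /w/ at distance 5.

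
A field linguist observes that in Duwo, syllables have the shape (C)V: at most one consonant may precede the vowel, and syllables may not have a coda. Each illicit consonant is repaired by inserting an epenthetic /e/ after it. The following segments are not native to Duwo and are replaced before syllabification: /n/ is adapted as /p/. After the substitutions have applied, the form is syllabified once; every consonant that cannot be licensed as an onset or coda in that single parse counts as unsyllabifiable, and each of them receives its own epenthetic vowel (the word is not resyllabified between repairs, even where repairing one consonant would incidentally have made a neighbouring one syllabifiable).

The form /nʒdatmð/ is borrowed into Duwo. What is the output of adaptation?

Substitution: /n/ → /p/, giving /pʒdatmð/.
Syllabifying with onset maximization leaves /p/, /ʒ/, /t/, /m/, /ð/ stranded (no codas are permitted; onsets are limited to one consonant).
Epenthesis after each stranded consonant: /p/ → /pe/, /ʒ/ → /ʒe/, /t/ → /te/, /m/ → /me/, /ð/ → /ðe/.

peʒedatemeðe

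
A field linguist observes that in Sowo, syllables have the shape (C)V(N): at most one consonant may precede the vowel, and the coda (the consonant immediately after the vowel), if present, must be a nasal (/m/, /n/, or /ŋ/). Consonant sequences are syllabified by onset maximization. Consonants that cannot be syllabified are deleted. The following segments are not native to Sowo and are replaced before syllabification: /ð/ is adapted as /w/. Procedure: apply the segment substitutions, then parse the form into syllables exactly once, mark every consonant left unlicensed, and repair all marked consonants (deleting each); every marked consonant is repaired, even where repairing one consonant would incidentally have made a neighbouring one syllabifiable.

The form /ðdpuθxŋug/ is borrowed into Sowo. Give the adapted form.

Substitution: /ð/ → /w/, giving /wdpuθxŋug/.
Under (C)V(N), the unsyllabifiable consonants are /w/, /d/, /θ/, /x/, /g/ (only a nasal (/m/, /n/, or /ŋ/) is licensed in coda position; onsets are limited to one consonant).
Each unlicensed consonant is deleted: /w/, /d/, /θ/, /x/, /g/.

puŋu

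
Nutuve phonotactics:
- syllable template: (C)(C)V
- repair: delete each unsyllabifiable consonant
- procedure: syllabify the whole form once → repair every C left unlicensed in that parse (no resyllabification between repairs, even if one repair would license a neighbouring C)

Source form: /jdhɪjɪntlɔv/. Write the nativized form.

dhɪjɪtlɔ

The consonants /j/, /n/, /v/ cannot be parsed into a legal (C)(C)V syllable (no codas are permitted; onsets may contain at most 2 consonants).
Deletion applies to /j/, /n/, /v/.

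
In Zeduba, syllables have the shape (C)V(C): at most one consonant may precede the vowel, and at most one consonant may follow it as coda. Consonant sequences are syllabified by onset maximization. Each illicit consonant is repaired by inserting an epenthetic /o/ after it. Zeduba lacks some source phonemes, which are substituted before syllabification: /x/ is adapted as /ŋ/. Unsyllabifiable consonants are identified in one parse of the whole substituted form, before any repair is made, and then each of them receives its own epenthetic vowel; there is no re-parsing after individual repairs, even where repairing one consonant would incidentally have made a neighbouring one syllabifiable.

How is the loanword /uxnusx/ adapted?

Substitution: /x/ → /ŋ/, giving /uŋnusŋ/.
Syllabifying with onset maximization leaves /ŋ/ stranded (at most one coda consonant is licensed; onsets are limited to one consonant).
Each unlicensed consonant becomes the onset of a new syllable: /ŋ/ → /ŋo/.

uŋnusŋo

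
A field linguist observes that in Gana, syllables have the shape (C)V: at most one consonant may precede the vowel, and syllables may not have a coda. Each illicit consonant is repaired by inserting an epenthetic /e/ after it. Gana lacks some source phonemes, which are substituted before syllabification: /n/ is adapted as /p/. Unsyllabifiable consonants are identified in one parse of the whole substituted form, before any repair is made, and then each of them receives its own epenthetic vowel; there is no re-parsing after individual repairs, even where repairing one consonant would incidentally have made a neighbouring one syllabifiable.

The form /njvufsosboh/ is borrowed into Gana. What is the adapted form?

Substitution: /n/ → /p/, giving /pjvufsosboh/.
Under (C)V, the unsyllabifiable consonants are /p/, /j/, /f/, /s/, /h/ (no codas are permitted; onsets are limited to one consonant).
Epenthesis after each stranded consonant: /p/ → /pe/, /j/ → /je/, /f/ → /fe/, /s/ → /se/, /h/ → /he/.

pejevufesosebohe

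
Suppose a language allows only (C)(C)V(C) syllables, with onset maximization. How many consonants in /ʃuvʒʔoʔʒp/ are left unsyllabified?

Syllabifying with onset maximization leaves /ʒ/, /p/ stranded (at most one coda consonant is licensed; onsets may contain at most 2 consonants).

2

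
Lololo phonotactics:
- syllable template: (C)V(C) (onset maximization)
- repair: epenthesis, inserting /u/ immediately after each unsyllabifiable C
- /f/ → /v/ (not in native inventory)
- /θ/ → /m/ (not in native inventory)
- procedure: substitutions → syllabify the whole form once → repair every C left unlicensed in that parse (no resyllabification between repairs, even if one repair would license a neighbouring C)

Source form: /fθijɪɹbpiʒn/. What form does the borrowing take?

Substitution: /f/ → /v/, /θ/ → /m/, giving /vmijɪɹbpiʒn/.
Syllabifying with onset maximization leaves /v/, /b/, /n/ stranded (at most one coda consonant is licensed; onsets are limited to one consonant).
Each unlicensed consonant becomes the onset of a new syllable: /v/ → /vu/, /b/ → /bu/, /n/ → /nu/.

vumijɪɹbupiʒnu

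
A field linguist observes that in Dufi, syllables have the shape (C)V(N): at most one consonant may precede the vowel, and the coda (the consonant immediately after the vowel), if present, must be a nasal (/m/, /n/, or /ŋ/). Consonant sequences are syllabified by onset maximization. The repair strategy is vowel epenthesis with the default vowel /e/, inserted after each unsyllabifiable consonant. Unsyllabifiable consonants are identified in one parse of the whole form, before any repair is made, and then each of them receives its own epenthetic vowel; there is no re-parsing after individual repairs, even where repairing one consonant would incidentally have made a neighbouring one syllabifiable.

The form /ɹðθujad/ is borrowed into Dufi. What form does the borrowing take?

ɹeðeθujade

Syllabifying with onset maximization leaves /ɹ/, /ð/, /d/ stranded (only a nasal (/m/, /n/, or /ŋ/) is licensed in coda position; onsets are limited to one consonant).
Epenthesis after each stranded consonant: /ɹ/ → /ɹe/, /ð/ → /ðe/, /d/ → /de/.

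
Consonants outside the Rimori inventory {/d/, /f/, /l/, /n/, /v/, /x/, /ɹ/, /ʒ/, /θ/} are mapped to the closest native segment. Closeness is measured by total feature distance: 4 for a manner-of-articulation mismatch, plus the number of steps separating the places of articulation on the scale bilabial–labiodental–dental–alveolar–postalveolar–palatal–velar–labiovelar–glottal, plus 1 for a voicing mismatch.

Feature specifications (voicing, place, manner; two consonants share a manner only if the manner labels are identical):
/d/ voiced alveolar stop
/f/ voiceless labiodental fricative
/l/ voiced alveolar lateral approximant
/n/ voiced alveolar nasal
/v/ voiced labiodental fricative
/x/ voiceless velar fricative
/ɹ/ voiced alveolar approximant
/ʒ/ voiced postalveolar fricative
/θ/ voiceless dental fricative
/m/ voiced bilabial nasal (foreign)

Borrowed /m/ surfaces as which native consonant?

n

/n/ is closest: same manner (nasal), place distance 3 (bilabial→alveolar), same voicing; total 3. Next closest is /v/ at distance 5.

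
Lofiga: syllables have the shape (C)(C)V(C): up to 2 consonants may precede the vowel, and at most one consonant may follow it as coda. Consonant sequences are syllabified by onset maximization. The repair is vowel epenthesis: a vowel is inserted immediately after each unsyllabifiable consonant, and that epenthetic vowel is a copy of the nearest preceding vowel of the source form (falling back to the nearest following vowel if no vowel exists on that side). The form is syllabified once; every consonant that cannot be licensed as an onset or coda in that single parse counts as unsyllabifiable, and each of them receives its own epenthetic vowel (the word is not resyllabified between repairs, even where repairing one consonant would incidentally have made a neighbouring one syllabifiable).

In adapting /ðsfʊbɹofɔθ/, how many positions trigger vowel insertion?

The unsyllabifiable consonants are /ð/; each receives one epenthetic vowel.

1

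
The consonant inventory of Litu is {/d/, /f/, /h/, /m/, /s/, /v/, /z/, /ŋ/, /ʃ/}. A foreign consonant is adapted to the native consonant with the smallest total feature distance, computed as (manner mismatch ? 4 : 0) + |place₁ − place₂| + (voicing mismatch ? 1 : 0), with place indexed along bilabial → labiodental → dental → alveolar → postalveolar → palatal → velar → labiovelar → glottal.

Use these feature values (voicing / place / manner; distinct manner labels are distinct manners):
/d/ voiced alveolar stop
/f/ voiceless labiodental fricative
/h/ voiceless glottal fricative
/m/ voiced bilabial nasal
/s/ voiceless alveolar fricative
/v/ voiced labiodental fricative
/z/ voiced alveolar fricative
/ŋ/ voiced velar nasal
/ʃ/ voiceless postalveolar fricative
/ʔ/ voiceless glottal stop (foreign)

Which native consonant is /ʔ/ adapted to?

/h/ is closest: manner differs (stop→fricative, +4), place distance 0 (glottal→glottal), same voicing; total 4. Next closest is /d/ at distance 6.

h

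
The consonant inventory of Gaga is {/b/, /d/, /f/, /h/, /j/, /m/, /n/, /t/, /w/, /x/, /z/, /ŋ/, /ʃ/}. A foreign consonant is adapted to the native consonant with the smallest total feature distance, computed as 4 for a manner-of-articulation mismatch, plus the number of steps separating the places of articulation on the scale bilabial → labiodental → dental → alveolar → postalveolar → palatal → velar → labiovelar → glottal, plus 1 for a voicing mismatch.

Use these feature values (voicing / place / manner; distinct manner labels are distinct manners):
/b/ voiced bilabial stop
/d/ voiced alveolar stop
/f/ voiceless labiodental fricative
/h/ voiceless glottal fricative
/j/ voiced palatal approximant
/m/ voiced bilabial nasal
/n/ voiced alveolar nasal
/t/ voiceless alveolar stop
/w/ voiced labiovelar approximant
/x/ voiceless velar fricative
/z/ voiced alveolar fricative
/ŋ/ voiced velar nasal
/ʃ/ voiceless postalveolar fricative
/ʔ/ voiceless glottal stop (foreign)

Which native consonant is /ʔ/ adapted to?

/h/ is closest: manner differs (stop→fricative, +4), place distance 0 (glottal→glottal), same voicing; total 4. Next closest is /t/ at distance 5.

h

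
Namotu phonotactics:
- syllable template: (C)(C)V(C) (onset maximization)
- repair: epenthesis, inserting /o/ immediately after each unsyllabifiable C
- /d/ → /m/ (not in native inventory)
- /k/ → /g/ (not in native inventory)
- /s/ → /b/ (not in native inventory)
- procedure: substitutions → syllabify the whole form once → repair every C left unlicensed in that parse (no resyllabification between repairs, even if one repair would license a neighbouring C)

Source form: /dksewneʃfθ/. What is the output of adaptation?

mogbewneʃfoθo

Substitution: /d/ → /m/, /k/ → /g/, /s/ → /b/, giving /mgbewneʃfθ/.
Under (C)(C)V(C), the unsyllabifiable consonants are /m/, /f/, /θ/ (at most one coda consonant is licensed; onsets may contain at most 2 consonants).
Epenthesis after each stranded consonant: /m/ → /mo/, /f/ → /fo/, /θ/ → /θo/.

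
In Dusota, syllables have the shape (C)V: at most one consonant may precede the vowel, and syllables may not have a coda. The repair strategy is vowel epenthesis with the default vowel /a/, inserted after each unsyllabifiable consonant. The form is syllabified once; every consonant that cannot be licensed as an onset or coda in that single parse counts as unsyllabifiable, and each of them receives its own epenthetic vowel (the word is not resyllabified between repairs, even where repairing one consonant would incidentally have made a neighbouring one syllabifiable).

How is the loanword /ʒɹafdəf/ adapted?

Under (C)V, the unsyllabifiable consonants are /ʒ/, /f/, /f/ (no codas are permitted; onsets are limited to one consonant).
Each unlicensed consonant becomes the onset of a new syllable: /ʒ/ → /ʒa/, /f/ → /fa/, /f/ → /fa/.

ʒaɹafadəfa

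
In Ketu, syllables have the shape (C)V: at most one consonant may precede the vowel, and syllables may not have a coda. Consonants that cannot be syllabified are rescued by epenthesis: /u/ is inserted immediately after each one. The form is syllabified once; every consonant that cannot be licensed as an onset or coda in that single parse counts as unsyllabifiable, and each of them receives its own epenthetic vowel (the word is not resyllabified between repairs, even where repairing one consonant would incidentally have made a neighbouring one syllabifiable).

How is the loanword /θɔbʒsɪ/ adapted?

Syllabifying with onset maximization leaves /b/, /ʒ/ stranded (no codas are permitted; onsets are limited to one consonant).
Inserting the epenthetic vowel yields /b/ → /bu/, /ʒ/ → /ʒu/.

θɔbuʒusɪ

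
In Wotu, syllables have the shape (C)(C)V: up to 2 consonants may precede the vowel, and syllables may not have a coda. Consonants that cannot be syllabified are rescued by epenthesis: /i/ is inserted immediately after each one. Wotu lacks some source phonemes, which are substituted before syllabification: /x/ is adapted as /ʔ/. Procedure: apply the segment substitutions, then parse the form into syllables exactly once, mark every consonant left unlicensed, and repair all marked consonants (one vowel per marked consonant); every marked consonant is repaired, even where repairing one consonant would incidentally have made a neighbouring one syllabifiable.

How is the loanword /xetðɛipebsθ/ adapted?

ʔetðɛipebisiθi

Substitution: /x/ → /ʔ/, giving /ʔetðɛipebsθ/.
Syllabifying with onset maximization leaves /b/, /s/, /θ/ stranded (no codas are permitted; onsets may contain at most 2 consonants).
Each unlicensed consonant becomes the onset of a new syllable: /b/ → /bi/, /s/ → /si/, /θ/ → /θi/.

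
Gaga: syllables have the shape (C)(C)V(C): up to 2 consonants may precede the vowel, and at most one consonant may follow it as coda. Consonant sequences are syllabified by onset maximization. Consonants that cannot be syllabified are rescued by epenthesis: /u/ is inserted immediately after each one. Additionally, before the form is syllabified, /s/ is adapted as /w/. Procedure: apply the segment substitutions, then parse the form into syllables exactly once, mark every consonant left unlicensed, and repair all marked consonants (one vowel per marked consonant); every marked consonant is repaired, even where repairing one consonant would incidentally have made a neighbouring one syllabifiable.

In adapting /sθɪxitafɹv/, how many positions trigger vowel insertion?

After substitution the input is /wθɪxitafɹv/.
The unsyllabifiable consonants are /ɹ/, /v/; each receives one epenthetic vowel.

2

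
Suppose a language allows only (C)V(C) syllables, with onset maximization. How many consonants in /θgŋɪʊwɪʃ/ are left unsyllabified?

2

Under (C)V(C), the unsyllabifiable consonants are /θ/, /g/ (at most one coda consonant is licensed; onsets are limited to one consonant).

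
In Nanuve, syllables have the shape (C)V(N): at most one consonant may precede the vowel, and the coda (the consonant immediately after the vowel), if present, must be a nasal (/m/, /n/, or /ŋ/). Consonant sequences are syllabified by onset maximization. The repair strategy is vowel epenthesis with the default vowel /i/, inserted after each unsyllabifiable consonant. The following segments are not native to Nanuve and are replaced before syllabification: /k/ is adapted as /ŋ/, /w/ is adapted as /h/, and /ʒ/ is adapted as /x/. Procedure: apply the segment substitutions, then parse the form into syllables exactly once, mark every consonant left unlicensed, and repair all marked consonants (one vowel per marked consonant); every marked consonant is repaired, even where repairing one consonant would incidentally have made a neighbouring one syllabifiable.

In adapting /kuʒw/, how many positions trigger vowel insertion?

After substitution the input is /ŋuxh/.
The unsyllabifiable consonants are /x/, /h/; each receives one epenthetic vowel.

2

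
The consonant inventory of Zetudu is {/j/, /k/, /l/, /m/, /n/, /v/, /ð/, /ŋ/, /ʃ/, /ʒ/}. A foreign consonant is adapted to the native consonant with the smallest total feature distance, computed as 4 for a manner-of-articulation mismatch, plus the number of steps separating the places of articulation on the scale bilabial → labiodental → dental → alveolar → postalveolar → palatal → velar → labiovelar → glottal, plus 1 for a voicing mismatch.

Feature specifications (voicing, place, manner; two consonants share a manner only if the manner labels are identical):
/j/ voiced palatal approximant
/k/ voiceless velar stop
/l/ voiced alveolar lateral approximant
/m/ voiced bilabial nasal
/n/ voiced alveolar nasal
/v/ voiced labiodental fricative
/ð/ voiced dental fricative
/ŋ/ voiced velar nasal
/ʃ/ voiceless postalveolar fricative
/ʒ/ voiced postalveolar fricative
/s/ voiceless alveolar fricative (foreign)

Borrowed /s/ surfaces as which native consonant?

/ʃ/ is closest: same manner (fricative), place distance 1 (alveolar→postalveolar), same voicing; total 1. Next closest is /ð/ at distance 2.

ʃ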